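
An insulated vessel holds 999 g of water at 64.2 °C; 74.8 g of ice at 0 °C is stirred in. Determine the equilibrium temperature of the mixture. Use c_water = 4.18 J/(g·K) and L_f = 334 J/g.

T_f ≈ 54.2 °C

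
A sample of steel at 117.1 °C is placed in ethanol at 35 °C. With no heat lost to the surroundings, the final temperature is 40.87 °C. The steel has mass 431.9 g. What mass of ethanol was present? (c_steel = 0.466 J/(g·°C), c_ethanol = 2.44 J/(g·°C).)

m ≈ 1070 g

Energy conservation, ΣQ = 0:
431.9·0.466·(40.87 − 117.1) + m·2.44·(40.87 − 35) = 0
14.32 m = 15342
m = 15342/14.32 ≈ 1071 g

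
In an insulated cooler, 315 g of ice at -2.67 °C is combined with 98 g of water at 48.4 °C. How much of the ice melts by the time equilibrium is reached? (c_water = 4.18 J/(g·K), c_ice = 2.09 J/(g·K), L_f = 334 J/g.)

m_melted ≈ 54.1 g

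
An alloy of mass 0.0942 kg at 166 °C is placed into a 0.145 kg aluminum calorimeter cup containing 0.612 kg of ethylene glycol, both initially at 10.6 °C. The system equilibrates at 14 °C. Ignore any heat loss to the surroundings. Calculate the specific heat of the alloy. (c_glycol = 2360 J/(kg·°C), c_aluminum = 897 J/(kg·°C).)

c ≈ 374 J/(kg·°C)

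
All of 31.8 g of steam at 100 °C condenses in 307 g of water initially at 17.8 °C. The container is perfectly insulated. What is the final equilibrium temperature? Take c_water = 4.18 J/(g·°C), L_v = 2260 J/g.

T_f ≈ 76.3 °C

Heat gained plus heat lost sum to zero:
condense steam: −31.8·2260 = −71868
  condensate cools 100→T: 31.8·4.18·(T − 100) = 132.92(T − 100)
  original water: 1283.3(T − 17.8)
1416.2 T = 71868 + 13292 + 22842 = 108002
T ≈ 76.26 °C — below 100 °C, confirming all the steam condensed.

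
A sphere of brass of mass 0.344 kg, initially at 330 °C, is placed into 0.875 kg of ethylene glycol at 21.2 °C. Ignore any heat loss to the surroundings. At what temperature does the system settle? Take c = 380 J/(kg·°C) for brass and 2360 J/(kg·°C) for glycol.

T_f is the heat-capacity-weighted average of the initial temperatures:
T_f = (130.72·330 + 2065·21.2) / (130.72 + 2065)
    = 86916 / 2195.7 ≈ 39.58 °C

T_f ≈ 39.6 °C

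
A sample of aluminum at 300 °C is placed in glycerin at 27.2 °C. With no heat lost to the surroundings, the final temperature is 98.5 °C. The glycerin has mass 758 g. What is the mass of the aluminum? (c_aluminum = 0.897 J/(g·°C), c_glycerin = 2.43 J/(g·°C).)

m ≈ 727 g

Heat lost by the aluminum = heat gained by the glycerin:
m·0.897·(300 − 98.5) = 758·2.43·(98.5 − 27.2)
180.75 m = 131330  ⇒  m ≈ 726.6 g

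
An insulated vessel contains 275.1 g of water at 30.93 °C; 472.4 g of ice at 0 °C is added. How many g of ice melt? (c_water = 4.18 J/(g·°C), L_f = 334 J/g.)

m_melted ≈ 106 g

Cooling the water to 0 °C releases 275.1×4.18×30.93 = 35567 J.
Fully melting the ice requires m_ice L_f = 472.4×334 = 157782 J.
Since 35567 < 157782 J, not all the ice melts; equilibrium is at 0 °C.
m_melt = 35567 / L_f = 106.5 g.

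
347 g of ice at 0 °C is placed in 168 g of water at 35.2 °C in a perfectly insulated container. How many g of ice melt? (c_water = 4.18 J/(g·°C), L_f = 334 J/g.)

m_melted ≈ 74 g

Water can give up m c ΔT = 168·4.18·35.2 = 24719 J before reaching 0 °C.
Melting all 347 g of ice would need 347·334 = 115898 J.
That's not enough to melt it all — equilibrium is at 0 °C with ice remaining.
m_melt = 24719 / L_f = 74.01 g.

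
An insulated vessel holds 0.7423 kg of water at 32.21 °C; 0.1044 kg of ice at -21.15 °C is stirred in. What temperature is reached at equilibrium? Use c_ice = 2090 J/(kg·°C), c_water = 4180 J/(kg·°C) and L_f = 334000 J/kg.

T_f ≈ 17.1 °C

Sum of m c ΔT and latent-heat terms is zero:
warm ice to 0 °C: 0.1044·2090·(0 − (-21.15)) = 4614.8
  melt ice: 0.1044·334000 = 34870
  meltwater 0→T: 0.1044·4180·T = 436.39 T
  water: 3102.8(T − 32.21)
3539.2 T = 99942 − 39484 = 60457
T ≈ 17.08 °C. Since T > 0 °C, the all-ice-melts assumption holds.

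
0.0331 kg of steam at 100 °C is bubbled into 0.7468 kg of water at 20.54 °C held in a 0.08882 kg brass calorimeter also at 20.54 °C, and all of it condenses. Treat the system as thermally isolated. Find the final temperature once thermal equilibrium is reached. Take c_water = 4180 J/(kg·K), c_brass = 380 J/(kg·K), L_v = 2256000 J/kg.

T_f ≈ 46.5 °C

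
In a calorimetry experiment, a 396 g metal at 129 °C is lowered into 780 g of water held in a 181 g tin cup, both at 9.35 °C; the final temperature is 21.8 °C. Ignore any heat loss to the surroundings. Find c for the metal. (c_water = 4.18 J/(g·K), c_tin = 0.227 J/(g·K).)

c ≈ 0.968 J/(g·K)

Setting the total heat transfer to zero:
396·c·(21.8 − 129) + 780·4.18·(21.8 − 9.35) + 181·0.227·(21.8 − 9.35) = 0
-42451 c = -41104
c = -41104/-42451 ≈ 0.9683 J/(g·K)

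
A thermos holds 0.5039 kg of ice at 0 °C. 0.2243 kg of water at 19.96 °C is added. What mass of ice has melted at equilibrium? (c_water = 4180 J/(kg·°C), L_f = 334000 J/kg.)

m_melted ≈ 0.056 kg

Heat available from the water dropping to 0 °C: 0.2243×4180×19.96 = 18714 J.
Melting all 0.5039 kg of ice would need 0.5039×334000 = 168303 J.
18714 J < 168303 J, so only part of the ice melts and the system sits at 0 °C.
Mass melted = 18714/334000 ≈ 0.05603 kg.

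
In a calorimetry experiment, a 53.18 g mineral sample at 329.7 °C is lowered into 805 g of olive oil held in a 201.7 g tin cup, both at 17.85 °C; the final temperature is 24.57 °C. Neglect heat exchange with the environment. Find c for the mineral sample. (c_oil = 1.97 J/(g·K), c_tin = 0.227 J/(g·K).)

c ≈ 0.676 J/(g·K)

Setting the total heat transfer to zero:
53.18·c·(24.57 − 329.7) + 805·1.97·(24.57 − 17.85) + 201.7·0.227·(24.57 − 17.85) = 0
-16227 c = -10965
c = -10965/-16227 ≈ 0.6757 J/(g·K)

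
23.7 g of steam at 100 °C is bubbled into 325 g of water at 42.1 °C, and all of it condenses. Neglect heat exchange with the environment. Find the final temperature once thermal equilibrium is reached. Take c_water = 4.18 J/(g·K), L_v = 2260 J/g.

T_f ≈ 82.8 °C

Heat gained plus heat lost sum to zero:
latent heat released on condensation: 23.7×2260 = 53562; condensed water 100 °C→T: 99.07(T − 100); original water: 1358.5(T − 42.1)
1457.6 T = 53562 + 9906.6 + 57193 = 120661
T ≈ 82.78 °C — below 100 °C, confirming all the steam condensed.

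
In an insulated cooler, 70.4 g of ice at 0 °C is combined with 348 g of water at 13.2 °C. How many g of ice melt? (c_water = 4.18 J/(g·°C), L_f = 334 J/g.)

Heat available from the water dropping to 0 °C: 348·4.18·13.2 = 19201 J.
To melt every bit of ice: 70.4·334 = 23514 J.
19201 J < 23514 J, so only part of the ice melts and the system sits at 0 °C.
m_melted·334 = 19201  ⇒  m_melted ≈ 57.49 g.

m_melted ≈ 57.5 g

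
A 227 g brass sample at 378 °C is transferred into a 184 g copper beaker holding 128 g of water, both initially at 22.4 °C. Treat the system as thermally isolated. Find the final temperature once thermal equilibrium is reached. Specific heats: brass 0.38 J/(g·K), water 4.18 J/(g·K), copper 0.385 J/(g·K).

T_f ≈ 66.7 °C

Setting the total heat transfer to zero:
227*0.38*(T − 378) + 128*4.18*(T − 22.4) + 184*0.385*(T − 22.4) = 0
(86.26 + 535.04 + 70.84) T = 86.26*378 + 535.04*22.4 + 70.84*22.4
T = 46178 / 692.14 = 66.7 °C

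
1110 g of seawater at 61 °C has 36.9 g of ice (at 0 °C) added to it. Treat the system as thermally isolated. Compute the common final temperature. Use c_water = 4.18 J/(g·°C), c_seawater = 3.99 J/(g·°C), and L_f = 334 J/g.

T_f ≈ 56.3 °C

Conservation of energy gives ΣQ = 0:
latent heat to melt: 36.9×334 = 12325
  warm the meltwater: 154.24 T
  seawater: 4428.9(T − 61)
4583.1 T = 270163 − 12325 = 257838
T ≈ 56.26 °C. Since T > 0 °C, the all-ice-melts assumption holds.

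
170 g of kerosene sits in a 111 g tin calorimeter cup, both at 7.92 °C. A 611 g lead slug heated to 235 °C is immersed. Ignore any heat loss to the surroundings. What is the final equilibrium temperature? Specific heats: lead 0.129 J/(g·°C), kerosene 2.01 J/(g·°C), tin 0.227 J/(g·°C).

Energy conservation, ΣQ = 0:
611*0.129*(T − 235) + 170*2.01*(T − 7.92) + 111*0.227*(T − 7.92) = 0
78.82(T − 235) + 341.7(T − 7.92) + 25.2(T − 7.92) = 0
(78.82 + 341.7 + 25.2) T = 78.82*235 + 341.7*7.92 + 25.2*7.92
T = 21428/445.72 ≈ 48.08 °C

T_f ≈ 48.1 °C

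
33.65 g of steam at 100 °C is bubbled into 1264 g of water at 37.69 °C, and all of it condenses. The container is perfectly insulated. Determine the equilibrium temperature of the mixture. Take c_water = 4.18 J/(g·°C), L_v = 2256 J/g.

Let T be the final temperature. ΣQ_i = 0:
condense steam: −33.65·2256 = −75914
  condensate cools 100→T: 33.65·4.18·(T − 100) = 140.66(T − 100)
  water warms: 1264·4.18·(T − 37.69) = 5283.5(T − 37.69)
5424.2 T = 75914 + 14066 + 199136 = 289116
T ≈ 53.30 °C, under the boiling point, so the assumption holds.

T_f ≈ 53.3 °C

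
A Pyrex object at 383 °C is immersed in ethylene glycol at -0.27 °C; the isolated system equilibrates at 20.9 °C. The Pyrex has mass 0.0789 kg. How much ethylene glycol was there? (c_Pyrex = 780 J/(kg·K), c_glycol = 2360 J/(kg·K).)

m ≈ 0.446 kg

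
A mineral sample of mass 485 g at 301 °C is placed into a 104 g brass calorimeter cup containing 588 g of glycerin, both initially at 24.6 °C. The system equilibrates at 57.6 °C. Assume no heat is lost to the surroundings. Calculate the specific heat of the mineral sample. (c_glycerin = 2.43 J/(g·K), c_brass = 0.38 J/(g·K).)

Net heat exchanged in the isolated system is zero:
485·c·(57.6 − 301) + 588·2.43·(57.6 − 24.6) + 104·0.38·(57.6 − 24.6) = 0
-118049 c = -48456
c = -48456/-118049 ≈ 0.4105 J/(g·K)

c ≈ 0.41 J/(g·K)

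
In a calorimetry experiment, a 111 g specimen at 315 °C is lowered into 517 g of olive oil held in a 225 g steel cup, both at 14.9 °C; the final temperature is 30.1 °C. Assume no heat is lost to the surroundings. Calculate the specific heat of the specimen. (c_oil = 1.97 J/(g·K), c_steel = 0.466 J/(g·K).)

c ≈ 0.54 J/(g·K)

Energy conservation, ΣQ = 0:
111×c×(30.1 − 315) + 517×1.97×(30.1 − 14.9) + 225×0.466×(30.1 − 14.9) = 0
-31624 c = -17075
c = -17075/-31624 ≈ 0.5399 J/(g·K)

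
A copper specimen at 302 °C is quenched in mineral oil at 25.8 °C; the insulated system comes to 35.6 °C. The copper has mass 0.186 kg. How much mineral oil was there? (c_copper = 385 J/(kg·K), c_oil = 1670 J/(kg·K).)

m ≈ 1.17 kg

Heat lost by the copper = heat gained by the oil:
0.186·385·(302 − 35.6) = m·1670·(35.6 − 25.8)
16366 m = 19077  ⇒  m ≈ 1.166 kg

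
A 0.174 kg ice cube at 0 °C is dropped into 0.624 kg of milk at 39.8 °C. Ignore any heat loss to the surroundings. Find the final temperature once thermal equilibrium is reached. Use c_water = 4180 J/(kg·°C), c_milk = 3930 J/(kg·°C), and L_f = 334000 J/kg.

T_f ≈ 12.4 °C

Heat gained plus heat lost sum to zero:
fusion: m_ice L_f = 0.174·334000 = 58116; meltwater 0→T: 0.174·4180·T = 727.32 T; milk: 2452.3(T − 39.8)
3179.6 T = 97602 − 58116 = 39486
T ≈ 12.42 °C (positive, so assuming full melt was valid).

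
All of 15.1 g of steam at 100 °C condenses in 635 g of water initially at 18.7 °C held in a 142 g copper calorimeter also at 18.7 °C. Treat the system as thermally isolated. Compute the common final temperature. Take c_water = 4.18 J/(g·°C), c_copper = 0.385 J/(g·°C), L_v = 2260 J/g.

T_f ≈ 32.9 °C

Setting the total heat transfer to zero:
latent heat released on condensation: 15.1·2260 = 34126; condensed water 100 °C→T: 63.12(T − 100); original water: 2654.3(T − 18.7); copper cup: 142·0.385·(T − 18.7) = 54.67(T − 18.7)
2772.1 T = 34126 + 6311.8 + 50658 = 91096
T ≈ 32.86 °C — below 100 °C, confirming all the steam condensed.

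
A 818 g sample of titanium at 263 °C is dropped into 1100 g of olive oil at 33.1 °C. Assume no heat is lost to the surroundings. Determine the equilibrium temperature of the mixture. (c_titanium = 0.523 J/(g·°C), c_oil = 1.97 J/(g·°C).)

T_f ≈ 71.0 °C

With ΣQ=0 the equilibrium temperature is the m·c-weighted mean:
T_f = (427.81·263 + 2167·33.1) / (427.81 + 2167)
    = 184243 / 2594.8 ≈ 71.00 °C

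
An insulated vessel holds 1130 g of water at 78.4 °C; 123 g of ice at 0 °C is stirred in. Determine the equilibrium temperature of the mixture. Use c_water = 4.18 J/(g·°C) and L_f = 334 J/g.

T_f ≈ 62.9 °C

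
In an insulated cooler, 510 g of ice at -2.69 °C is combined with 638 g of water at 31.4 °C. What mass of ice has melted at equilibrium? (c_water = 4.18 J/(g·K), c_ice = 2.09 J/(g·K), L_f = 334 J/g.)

m_melted ≈ 242 g

Heat available from the water dropping to 0 °C: 638·4.18·31.4 = 83739 J.
Of that, 510·2.09·2.69 = 2867.3 J goes to bring the ice to 0 °C, leaving 80872 J.
Melting all 510 g of ice would need 510·334 = 170340 J.
That's not enough to melt it all — equilibrium is at 0 °C with ice remaining.
Mass melted = 80872/334 ≈ 242.1 g.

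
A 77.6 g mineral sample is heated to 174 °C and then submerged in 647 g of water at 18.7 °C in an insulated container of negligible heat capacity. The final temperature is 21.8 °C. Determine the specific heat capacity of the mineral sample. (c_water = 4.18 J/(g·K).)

c ≈ 0.71 J/(g·K)

Net heat exchanged in the isolated system is zero:
77.6·c·(21.8 − 174) + 647·4.18·(21.8 − 18.7) = 0
-11811 c = -8383.8
c = -8383.8/-11811 ≈ 0.7098 J/(g·K)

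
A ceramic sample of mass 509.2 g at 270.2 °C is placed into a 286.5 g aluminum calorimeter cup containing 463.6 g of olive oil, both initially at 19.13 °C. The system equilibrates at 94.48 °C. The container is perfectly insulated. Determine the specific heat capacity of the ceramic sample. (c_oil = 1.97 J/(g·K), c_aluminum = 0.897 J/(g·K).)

c ≈ 0.986 J/(g·K)

Net heat exchanged in the isolated system is zero:
509.2·c·(94.48 − 270.2) + 463.6·1.97·(94.48 − 19.13) + 286.5·0.897·(94.48 − 19.13) = 0
-89477 c = -88181
c = -88181/-89477 ≈ 0.9855 J/(g·K)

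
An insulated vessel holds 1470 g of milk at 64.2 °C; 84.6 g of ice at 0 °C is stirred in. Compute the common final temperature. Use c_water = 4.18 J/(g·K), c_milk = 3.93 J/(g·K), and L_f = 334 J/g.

Taking heat into each body as positive, Σ m c ΔT = 0:
melt ice: 84.6×334 = 28256; meltwater 0→T: 84.6×4.18×T = 353.63 T; milk cools: 1470×3.93×(T − 64.2) = 5777.1(T − 64.2)
6130.7 T = 370890 − 28256 = 342633
T ≈ 55.89 °C. Since T > 0 °C, the all-ice-melts assumption holds.

T_f ≈ 55.9 °C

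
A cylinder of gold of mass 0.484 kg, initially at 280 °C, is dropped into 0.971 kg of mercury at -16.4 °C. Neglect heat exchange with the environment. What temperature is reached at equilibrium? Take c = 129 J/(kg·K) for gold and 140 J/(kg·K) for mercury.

T_f ≈ 76.9 °C

Taking heat into each body as positive, Σ m c ΔT = 0:
0.484*129*(T − 280) + 0.971*140*(T − (-16.4)) = 0
198.38 T = 15253
T = 15253 / 198.38 = 76.9 °C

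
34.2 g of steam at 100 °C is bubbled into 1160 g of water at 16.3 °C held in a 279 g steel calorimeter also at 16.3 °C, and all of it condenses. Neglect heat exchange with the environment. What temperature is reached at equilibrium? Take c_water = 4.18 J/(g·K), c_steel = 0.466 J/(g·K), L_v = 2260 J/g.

T_f ≈ 33.7 °C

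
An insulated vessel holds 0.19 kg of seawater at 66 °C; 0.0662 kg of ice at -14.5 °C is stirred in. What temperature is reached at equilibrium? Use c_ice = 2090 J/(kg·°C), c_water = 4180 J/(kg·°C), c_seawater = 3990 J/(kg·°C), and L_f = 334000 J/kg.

Sum of m c ΔT and latent-heat terms is zero:
warm ice to 0 °C: 0.0662·2090·(0 − (-14.5)) = 2006.2
  latent heat to melt: 0.0662·334000 = 22111
  warm the meltwater: 276.72 T
  seawater cools: 0.19·3990·(T − 66) = 758.1(T − 66)
1034.8 T = 50035 − 24117 = 25918
T ≈ 25.05 °C — above 0 °C, consistent with complete melting.

T_f ≈ 25.0 °C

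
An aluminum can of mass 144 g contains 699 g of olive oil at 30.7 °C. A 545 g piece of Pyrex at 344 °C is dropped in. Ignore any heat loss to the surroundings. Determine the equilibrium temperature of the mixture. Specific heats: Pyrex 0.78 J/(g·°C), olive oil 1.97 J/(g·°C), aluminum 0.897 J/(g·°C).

T_f ≈ 99.7 °C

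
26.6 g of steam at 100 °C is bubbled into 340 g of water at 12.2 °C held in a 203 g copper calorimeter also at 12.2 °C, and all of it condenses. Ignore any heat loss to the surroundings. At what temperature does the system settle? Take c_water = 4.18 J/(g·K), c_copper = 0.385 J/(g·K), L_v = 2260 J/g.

T_f ≈ 55.6 °C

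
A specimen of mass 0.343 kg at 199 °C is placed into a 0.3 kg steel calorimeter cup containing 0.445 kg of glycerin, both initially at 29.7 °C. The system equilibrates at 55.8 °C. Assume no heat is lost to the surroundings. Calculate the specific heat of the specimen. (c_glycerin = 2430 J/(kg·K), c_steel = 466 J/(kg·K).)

Let T be the final temperature. ΣQ_i = 0:
0.343·c·(55.8 − 199) + 0.445·2430·(55.8 − 29.7) + 0.3·466·(55.8 − 29.7) = 0
-49.12 c = -31872
c = -31872/-49.12 ≈ 648.9 J/(kg·K)

c ≈ 649 J/(kg·K)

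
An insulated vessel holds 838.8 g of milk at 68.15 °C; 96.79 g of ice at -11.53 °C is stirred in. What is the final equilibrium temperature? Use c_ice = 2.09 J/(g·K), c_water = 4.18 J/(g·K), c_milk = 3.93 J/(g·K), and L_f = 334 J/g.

T_f ≈ 51.3 °C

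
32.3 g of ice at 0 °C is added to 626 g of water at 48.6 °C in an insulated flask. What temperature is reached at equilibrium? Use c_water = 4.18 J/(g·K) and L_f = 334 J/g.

T_f ≈ 42.3 °C

Conservation of energy gives ΣQ = 0:
latent heat to melt: 32.3×334 = 10788
  meltwater 0→T: 32.3×4.18×T = 135.01 T
  water: 2616.7(T − 48.6)
2751.7 T = 127171 − 10788 = 116382
T ≈ 42.29 °C. Since T > 0 °C, the all-ice-melts assumption holds.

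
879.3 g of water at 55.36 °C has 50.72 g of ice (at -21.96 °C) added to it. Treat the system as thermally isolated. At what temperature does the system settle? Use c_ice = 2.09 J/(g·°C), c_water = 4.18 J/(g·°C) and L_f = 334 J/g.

T_f ≈ 47.4 °C

Energy balance with sensible and latent terms:
ice -21.96→0 °C: 50.72×2.09×21.96 = 2327.9; fusion: m_ice L_f = 50.72×334 = 16940; warm the meltwater: 212.01 T; water cools: 879.3×4.18×(T − 55.36) = 3675.5(T − 55.36)
3887.5 T = 203474 − 19268 = 184206
T ≈ 47.38 °C. Since T > 0 °C, the all-ice-melts assumption holds.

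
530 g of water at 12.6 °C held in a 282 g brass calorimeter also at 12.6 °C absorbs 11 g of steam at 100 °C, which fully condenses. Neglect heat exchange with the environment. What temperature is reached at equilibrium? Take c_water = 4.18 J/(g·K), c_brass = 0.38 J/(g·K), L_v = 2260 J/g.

Taking heat into each body as positive, Σ m c ΔT = 0:
condense steam: −11·2260 = −24860; condensed water 100 °C→T: 45.98(T − 100); original water: 2215.4(T − 12.6); brass cup: 282·0.38·(T − 12.6) = 107.16(T − 12.6)
2368.5 T = 24860 + 4598 + 29264 = 58722
T ≈ 24.79 °C — below 100 °C, confirming all the steam condensed.

T_f ≈ 24.8 °C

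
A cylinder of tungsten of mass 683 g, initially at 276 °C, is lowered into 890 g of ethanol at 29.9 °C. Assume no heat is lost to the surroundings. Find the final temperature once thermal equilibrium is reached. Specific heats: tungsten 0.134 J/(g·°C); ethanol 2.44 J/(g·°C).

T_f ≈ 39.9 °C

T_f is the heat-capacity-weighted average of the initial temperatures:
T_f = (91.52*276 + 2171.6*29.9) / (91.52 + 2171.6)
    = 90191 / 2263.1 ≈ 39.85 °C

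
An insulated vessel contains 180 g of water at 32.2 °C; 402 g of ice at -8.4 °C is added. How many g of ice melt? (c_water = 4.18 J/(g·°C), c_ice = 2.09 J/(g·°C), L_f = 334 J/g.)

Heat available from the water dropping to 0 °C: 180·4.18·32.2 = 24227 J.
Warming the ice to 0 °C takes 402·2.09·8.4 = 7057.5 J, leaving 17170 J for melting.
Melting all 402 g of ice would need 402·334 = 134268 J.
17170 J < 134268 J, so only part of the ice melts and the system sits at 0 °C.
Mass melted = 17170/334 ≈ 51.41 g.

m_melted ≈ 51.4 g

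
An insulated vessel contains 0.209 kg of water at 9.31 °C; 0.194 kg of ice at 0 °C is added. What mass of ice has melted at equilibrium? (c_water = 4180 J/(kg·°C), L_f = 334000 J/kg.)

m_melted ≈ 0.0244 kg

Cooling the water to 0 °C releases 0.209·4180·9.31 = 8133.4 J.
Fully melting the ice requires m_ice L_f = 0.194·334000 = 64796 J.
8133.4 J < 64796 J, so only part of the ice melts and the system sits at 0 °C.
m_melt = 8133.4 / L_f = 0.02435 kg.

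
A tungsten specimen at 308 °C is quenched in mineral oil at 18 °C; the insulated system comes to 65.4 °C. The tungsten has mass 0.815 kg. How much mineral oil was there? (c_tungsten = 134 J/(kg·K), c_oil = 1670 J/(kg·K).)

Heat lost by the tungsten = heat gained by the oil:
0.815·134·(308 − 65.4) = m·1670·(65.4 − 18)
79158 m = 26494  ⇒  m ≈ 0.3347 kg

m ≈ 0.335 kg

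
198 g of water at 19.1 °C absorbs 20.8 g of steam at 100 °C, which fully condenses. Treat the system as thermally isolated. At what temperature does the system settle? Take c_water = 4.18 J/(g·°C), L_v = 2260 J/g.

Energy conservation, ΣQ = 0:
steam→water at 100 °C releases m L_v = 20.8×2260 = 47008
  condensate cools 100→T: 20.8×4.18×(T − 100) = 86.94(T − 100)
  water warms: 198×4.18×(T − 19.1) = 827.64(T − 19.1)
914.58 T = 47008 + 8694.4 + 15808 = 71510
T ≈ 78.19 °C (< 100 °C, so full condensation is consistent).

T_f ≈ 78.2 °C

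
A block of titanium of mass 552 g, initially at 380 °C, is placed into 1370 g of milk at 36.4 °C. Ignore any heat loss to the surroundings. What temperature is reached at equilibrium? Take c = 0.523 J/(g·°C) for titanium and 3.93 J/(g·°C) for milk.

T_f ≈ 53.9 °C

Taking heat into each body as positive, Σ m c ΔT = 0:
552*0.523*(T − 380) + 1370*3.93*(T − 36.4) = 0
288.7(T − 380) + 5384.1(T − 36.4) = 0
(288.7 + 5384.1) T = 288.7*380 + 5384.1*36.4
T ≈ 53.89 °C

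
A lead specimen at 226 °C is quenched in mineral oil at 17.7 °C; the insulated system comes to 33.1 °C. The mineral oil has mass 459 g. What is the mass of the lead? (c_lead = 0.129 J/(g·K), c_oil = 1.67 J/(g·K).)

m ≈ 474 g

Heat lost by the lead = heat gained by the oil:
m×0.129×(226 − 33.1) = 459×1.67×(33.1 − 17.7)
24.88 m = 11805  ⇒  m ≈ 474.4 g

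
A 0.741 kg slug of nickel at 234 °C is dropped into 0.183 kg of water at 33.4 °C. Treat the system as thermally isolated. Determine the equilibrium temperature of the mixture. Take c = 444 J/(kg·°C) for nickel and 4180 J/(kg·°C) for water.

Taking heat into each body as positive, Σ m c ΔT = 0:
0.741×444×(T − 234) + 0.183×4180×(T − 33.4) = 0
329(T − 234) + 764.94(T − 33.4) = 0
(329 + 764.94) T = 329×234 + 764.94×33.4
T = 102536 / 1093.9 = 93.7 °C

T_f ≈ 93.7 °C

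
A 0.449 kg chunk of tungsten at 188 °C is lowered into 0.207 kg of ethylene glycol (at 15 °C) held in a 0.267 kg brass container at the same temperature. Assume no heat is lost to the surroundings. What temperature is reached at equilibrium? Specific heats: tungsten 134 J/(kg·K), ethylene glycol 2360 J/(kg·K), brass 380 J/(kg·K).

Let T be the final temperature. ΣQ_i = 0:
0.449×134×(T − 188) + 0.207×2360×(T − 15) + 0.267×380×(T − 15) = 0
(60.17 + 488.52 + 101.46) T = 60.17×188 + 488.52×15 + 101.46×15
T = 20161 / 650.15 = 31 °C

T_f ≈ 31.0 °C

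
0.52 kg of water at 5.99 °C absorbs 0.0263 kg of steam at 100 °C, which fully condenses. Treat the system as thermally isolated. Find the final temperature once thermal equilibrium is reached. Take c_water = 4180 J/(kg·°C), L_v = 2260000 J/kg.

T_f ≈ 36.5 °C

Taking heat into each body as positive, Σ m c ΔT = 0:
steam→water at 100 °C releases m L_v = 0.0263×2260000 = 59438; condensed water 100 °C→T: 109.93(T − 100); water warms: 0.52×4180×(T − 5.99) = 2173.6(T − 5.99)
2283.5 T = 59438 + 10993 + 13020 = 83451
T ≈ 36.54 °C, under the boiling point, so the assumption holds.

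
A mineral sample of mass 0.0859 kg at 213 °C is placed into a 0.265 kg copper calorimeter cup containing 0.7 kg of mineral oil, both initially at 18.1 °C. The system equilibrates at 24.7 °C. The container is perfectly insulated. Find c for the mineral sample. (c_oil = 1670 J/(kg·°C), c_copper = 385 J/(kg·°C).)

c ≈ 519 J/(kg·°C)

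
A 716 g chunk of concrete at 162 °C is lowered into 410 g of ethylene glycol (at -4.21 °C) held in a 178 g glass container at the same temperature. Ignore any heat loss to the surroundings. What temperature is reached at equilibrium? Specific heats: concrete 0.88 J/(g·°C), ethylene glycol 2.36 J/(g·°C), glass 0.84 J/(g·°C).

T_f ≈ 55.7 °C

Net heat exchanged in the isolated system is zero:
716×0.88×(T − 162) + 410×2.36×(T − (-4.21)) + 178×0.84×(T − (-4.21)) = 0
630.08(T − 162) + 967.6(T − (-4.21)) + 149.52(T − (-4.21)) = 0
1747.2 T = 97370
T ≈ 55.73 °C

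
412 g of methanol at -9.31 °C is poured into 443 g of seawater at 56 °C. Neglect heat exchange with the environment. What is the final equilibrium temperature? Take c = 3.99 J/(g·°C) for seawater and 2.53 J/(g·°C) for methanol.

T_f ≈ 31.8 °C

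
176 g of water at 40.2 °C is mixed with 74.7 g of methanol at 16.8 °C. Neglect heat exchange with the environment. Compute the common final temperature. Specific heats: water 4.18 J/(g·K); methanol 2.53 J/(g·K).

T_f ≈ 35.4 °C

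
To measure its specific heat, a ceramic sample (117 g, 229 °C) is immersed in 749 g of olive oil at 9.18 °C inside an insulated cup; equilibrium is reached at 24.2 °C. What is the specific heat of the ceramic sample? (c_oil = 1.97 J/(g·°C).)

m_s c (T_s − T_f) = m_oil c_oil (T_f − T_0):
117×c×(229 − 24.2) = 749×1.97×(24.2 − 9.18)
23962 c = 22162  ⇒  c ≈ 0.9249 J/(g·°C)

c ≈ 0.925 J/(g·°C)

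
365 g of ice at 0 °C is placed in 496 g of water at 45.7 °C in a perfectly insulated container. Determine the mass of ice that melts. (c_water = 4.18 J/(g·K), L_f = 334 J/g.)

Heat available from the water dropping to 0 °C: 496×4.18×45.7 = 94749 J.
Fully melting the ice requires m_ice L_f = 365×334 = 121910 J.
That's not enough to melt it all — equilibrium is at 0 °C with ice remaining.
m_melted×334 = 94749  ⇒  m_melted ≈ 283.7 g.

m_melted ≈ 284 g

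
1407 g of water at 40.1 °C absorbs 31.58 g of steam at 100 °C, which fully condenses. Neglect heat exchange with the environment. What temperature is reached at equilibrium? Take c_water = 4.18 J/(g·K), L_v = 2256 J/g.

Setting the total heat transfer to zero:
steam→water at 100 °C releases m L_v = 31.58·2256 = 71244
  condensate cools 100→T: 31.58·4.18·(T − 100) = 132(T − 100)
  original water: 5881.3(T − 40.1)
6013.3 T = 71244 + 13200 + 235839 = 320283
T ≈ 53.26 °C — below 100 °C, confirming all the steam condensed.

T_f ≈ 53.3 °C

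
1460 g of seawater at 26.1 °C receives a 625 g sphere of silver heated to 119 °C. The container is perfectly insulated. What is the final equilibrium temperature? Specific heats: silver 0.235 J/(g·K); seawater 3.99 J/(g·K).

T_f ≈ 28.4 °C

Taking heat into each body as positive, Σ m c ΔT = 0:
625*0.235*(T − 119) + 1460*3.99*(T − 26.1) = 0
146.88(T − 119) + 5825.4(T − 26.1) = 0
5972.3 T = 169521
T = 169521/5972.3 ≈ 28.38 °C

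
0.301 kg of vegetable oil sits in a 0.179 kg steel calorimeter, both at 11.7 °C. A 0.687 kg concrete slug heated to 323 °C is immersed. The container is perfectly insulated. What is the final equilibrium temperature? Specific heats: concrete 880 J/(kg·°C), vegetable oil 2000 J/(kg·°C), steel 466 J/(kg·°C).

T_f ≈ 157.6 °C

Let T be the final temperature. ΣQ_i = 0:
0.687·880·(T − 323) + 0.301·2000·(T − 11.7) + 0.179·466·(T − 11.7) = 0
604.56(T − 323) + 602(T − 11.7) + 83.41(T − 11.7) = 0
1290 T = 203292
T = 203292 / 1290 = 158 °C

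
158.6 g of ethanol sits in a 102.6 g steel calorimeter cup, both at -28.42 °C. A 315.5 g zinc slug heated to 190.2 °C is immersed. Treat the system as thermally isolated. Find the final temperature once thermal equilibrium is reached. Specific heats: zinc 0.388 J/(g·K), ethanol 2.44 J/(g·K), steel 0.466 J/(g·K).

With ΣQ=0 the equilibrium temperature is the m·c-weighted mean:
T_f = (122.41*190.2 + 386.98*(-28.42) + 47.81*(-28.42)) / (122.41 + 386.98 + 47.81)
    = 10926 / 557.21 ≈ 19.61 °C

T_f ≈ 19.6 °C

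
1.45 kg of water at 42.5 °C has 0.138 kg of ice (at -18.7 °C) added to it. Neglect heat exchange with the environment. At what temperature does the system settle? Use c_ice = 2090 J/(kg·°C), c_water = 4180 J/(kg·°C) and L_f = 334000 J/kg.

T_f ≈ 31.1 °C

Heat gained plus heat lost sum to zero:
warm ice to 0 °C: 0.138·2090·(0 − (-18.7)) = 5393.5; melt ice: 0.138·334000 = 46092; meltwater 0→T: 0.138·4180·T = 576.84 T; water: 6061(T − 42.5)
6637.8 T = 257592 − 51485 = 206107
T ≈ 31.05 °C. Since T > 0 °C, the all-ice-melts assumption holds.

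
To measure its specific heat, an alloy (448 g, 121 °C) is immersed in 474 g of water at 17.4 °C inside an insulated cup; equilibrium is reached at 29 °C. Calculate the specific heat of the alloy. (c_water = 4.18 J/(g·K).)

c ≈ 0.558 J/(g·K)

Setting the total heat transfer to zero:
448·c·(29 − 121) + 474·4.18·(29 − 17.4) = 0
-41216 c = -22983
c = -22983/-41216 ≈ 0.5576 J/(g·K)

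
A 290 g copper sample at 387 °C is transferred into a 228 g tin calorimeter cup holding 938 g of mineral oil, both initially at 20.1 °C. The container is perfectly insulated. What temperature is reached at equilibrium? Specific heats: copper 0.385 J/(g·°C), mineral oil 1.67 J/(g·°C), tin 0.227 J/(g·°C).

T_f ≈ 43.8 °C

T_f = Σ m_i c_i T_i / Σ m_i c_i:
T_f = (111.65·387 + 1566.5·20.1 + 51.76·20.1) / (111.65 + 1566.5 + 51.76)
    = 75735 / 1729.9 ≈ 43.78 °C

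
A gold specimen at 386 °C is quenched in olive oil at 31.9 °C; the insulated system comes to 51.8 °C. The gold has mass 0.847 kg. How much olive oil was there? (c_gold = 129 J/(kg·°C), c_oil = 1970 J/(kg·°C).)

m ≈ 0.931 kg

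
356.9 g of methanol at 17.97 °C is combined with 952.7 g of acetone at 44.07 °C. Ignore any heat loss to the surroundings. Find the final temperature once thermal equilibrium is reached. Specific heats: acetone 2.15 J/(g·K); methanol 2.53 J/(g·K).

T_f ≈ 36.1 °C

Energy conservation, ΣQ = 0:
952.7*2.15*(T − 44.07) + 356.9*2.53*(T − 17.97) = 0
2048.3(T − 44.07) + 902.96(T − 17.97) = 0
(2048.3 + 902.96) T = 2048.3*44.07 + 902.96*17.97
T = 106495/2951.3 ≈ 36.08 °C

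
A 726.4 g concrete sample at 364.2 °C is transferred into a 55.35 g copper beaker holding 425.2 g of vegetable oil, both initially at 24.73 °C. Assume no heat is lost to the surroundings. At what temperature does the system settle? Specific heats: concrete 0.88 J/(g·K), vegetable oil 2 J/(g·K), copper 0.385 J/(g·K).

T_f ≈ 168.3 °C

Let T be the final temperature. ΣQ_i = 0:
726.4·0.88·(T − 364.2) + 425.2·2·(T − 24.73) + 55.35·0.385·(T − 24.73) = 0
639.23(T − 364.2) + 850.4(T − 24.73) + 21.31(T − 24.73) = 0
(639.23 + 850.4 + 21.31) T = 639.23·364.2 + 850.4·24.73 + 21.31·24.73
T ≈ 168.35 °C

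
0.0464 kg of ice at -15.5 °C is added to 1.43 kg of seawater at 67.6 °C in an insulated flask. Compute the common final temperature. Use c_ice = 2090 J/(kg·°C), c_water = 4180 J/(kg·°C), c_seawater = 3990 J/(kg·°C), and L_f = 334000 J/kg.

Energy balance with sensible and latent terms:
warm ice to 0 °C: 0.0464·2090·(0 − (-15.5)) = 1503.1
  fusion: m_ice L_f = 0.0464·334000 = 15498
  meltwater 0→T: 0.0464·4180·T = 193.95 T
  seawater: 5705.7(T − 67.6)
5899.7 T = 385705 − 17001 = 368705
T ≈ 62.50 °C. Since T > 0 °C, the all-ice-melts assumption holds.

T_f ≈ 62.5 °C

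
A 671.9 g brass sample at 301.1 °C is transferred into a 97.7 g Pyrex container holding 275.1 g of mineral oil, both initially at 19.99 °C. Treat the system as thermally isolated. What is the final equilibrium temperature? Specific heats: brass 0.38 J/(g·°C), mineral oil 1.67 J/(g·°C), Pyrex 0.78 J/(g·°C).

T_f ≈ 110.7 °C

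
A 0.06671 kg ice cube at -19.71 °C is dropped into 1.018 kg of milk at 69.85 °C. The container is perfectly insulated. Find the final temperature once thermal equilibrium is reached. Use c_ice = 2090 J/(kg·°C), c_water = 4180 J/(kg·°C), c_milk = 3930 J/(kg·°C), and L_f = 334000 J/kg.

T_f ≈ 59.5 °C

Taking heat into each body as positive, Σ m c ΔT = 0:
ice -19.71→0 °C: 0.06671·2090·19.71 = 2748; latent heat to melt: 0.06671·334000 = 22281; warm the meltwater: 278.85 T; milk cools: 1.018·3930·(T − 69.85) = 4000.7(T − 69.85)
4279.6 T = 279452 − 25029 = 254423
T ≈ 59.45 °C — above 0 °C, consistent with complete melting.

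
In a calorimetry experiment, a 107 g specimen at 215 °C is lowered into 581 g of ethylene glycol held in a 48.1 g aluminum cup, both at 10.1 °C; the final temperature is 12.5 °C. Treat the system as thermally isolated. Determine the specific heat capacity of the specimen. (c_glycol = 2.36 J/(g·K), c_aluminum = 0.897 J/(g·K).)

Conservation of energy gives ΣQ = 0:
107·c·(12.5 − 215) + 581·2.36·(12.5 − 10.1) + 48.1·0.897·(12.5 − 10.1) = 0
-21668 c = -3394.3
c = -3394.3/-21668 ≈ 0.1567 J/(g·K)

c ≈ 0.157 J/(g·K)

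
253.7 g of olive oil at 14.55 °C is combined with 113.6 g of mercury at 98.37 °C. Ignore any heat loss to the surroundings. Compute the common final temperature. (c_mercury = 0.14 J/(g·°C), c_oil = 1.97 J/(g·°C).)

T_f ≈ 17.1 °C

Energy conservation, ΣQ = 0:
113.6×0.14×(T − 98.37) + 253.7×1.97×(T − 14.55) = 0
15.9(T − 98.37) + 499.79(T − 14.55) = 0
515.69 T = 8836.4
T = 8836.4 / 515.69 = 17.1 °C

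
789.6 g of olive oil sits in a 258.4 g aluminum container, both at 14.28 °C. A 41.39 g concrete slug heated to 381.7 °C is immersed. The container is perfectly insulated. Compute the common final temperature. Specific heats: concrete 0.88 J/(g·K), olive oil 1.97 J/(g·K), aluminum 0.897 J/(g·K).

T_f ≈ 21.6 °C

Energy conservation, ΣQ = 0:
41.39*0.88*(T − 381.7) + 789.6*1.97*(T − 14.28) + 258.4*0.897*(T − 14.28) = 0
36.42(T − 381.7) + 1555.5(T − 14.28) + 231.78(T − 14.28) = 0
1823.7 T = 39425
T = 39425 / 1823.7 = 21.6 °C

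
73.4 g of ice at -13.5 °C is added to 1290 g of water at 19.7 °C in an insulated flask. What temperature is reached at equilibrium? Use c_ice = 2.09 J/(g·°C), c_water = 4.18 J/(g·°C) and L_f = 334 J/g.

T_f ≈ 14.0 °C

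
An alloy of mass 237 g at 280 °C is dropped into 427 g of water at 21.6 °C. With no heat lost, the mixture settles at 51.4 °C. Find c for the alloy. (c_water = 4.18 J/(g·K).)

c ≈ 0.982 J/(g·K)

m_s c (T_s − T_f) = m_water c_water (T_f − T_0):
237·c·(280 − 51.4) = 427·4.18·(51.4 − 21.6)
54178 c = 53189  ⇒  c ≈ 0.9817 J/(g·K)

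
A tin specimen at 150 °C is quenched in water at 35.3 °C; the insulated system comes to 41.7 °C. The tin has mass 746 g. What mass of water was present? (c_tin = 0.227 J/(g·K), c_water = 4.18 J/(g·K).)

Energy conservation, ΣQ = 0:
746×0.227×(41.7 − 150) + m×4.18×(41.7 − 35.3) = 0
26.75 m = 18340
m = 18340/26.75 ≈ 685.5 g

m ≈ 686 g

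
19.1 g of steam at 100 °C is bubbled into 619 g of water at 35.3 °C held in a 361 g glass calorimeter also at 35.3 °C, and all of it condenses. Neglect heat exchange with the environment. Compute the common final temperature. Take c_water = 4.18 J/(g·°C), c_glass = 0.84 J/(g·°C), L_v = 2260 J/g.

T_f ≈ 51.6 °C

Conservation of energy gives ΣQ = 0:
latent heat released on condensation: 19.1·2260 = 43166
  condensed water 100 °C→T: 79.84(T − 100)
  original water: 2587.4(T − 35.3)
  cup: 303.24(T − 35.3)
2970.5 T = 43166 + 7983.8 + 102040 = 153190
T ≈ 51.57 °C — below 100 °C, confirming all the steam condensed.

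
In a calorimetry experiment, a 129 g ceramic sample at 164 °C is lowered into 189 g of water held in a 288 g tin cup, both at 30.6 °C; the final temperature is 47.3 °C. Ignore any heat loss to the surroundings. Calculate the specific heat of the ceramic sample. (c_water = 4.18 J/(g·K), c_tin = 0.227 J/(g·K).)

Conservation of energy gives ΣQ = 0:
129×c×(47.3 − 164) + 189×4.18×(47.3 − 30.6) + 288×0.227×(47.3 − 30.6) = 0
-15054 c = -14285
c = -14285/-15054 ≈ 0.9489 J/(g·K)

c ≈ 0.949 J/(g·K)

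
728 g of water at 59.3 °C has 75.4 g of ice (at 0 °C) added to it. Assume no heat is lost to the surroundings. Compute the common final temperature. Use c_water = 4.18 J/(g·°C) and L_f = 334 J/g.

Conservation of energy gives ΣQ = 0:
melt ice: 75.4·334 = 25184
  meltwater 0→T: 75.4·4.18·T = 315.17 T
  water: 3043(T − 59.3)
3358.2 T = 180452 − 25184 = 155269
T ≈ 46.24 °C (positive, so assuming full melt was valid).

T_f ≈ 46.2 °C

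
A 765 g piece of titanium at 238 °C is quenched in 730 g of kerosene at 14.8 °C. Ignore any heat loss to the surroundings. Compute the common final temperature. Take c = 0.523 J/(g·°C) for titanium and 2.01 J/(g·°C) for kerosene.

T_f ≈ 62.6 °C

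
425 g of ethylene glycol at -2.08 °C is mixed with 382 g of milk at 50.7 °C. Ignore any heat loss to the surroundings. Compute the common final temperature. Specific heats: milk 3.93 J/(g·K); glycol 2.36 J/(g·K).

T_f ≈ 29.6 °C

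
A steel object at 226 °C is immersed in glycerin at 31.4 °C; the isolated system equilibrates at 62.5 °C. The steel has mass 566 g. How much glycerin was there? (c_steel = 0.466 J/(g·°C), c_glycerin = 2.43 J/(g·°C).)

Heat lost by the steel = heat gained by the glycerin:
566×0.466×(226 − 62.5) = m×2.43×(62.5 − 31.4)
75.57 m = 43124  ⇒  m ≈ 570.6 g

m ≈ 571 g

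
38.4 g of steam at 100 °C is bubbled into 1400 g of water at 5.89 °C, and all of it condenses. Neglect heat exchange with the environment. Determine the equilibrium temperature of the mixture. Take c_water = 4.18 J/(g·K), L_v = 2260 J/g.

T_f ≈ 22.8 °C

Net heat exchanged in the isolated system is zero:
condense steam: −38.4·2260 = −86784
  condensed water 100 °C→T: 160.51(T − 100)
  original water: 5852(T − 5.89)
6012.5 T = 86784 + 16051 + 34468 = 137303
T ≈ 22.84 °C — below 100 °C, confirming all the steam condensed.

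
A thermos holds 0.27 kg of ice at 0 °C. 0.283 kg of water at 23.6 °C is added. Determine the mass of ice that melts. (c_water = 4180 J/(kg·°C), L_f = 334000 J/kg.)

Water can give up m c ΔT = 0.283·4180·23.6 = 27917 J before reaching 0 °C.
Melting all 0.27 kg of ice would need 0.27·334000 = 90180 J.
That's not enough to melt it all — equilibrium is at 0 °C with ice remaining.
Mass melted = 27917/334000 ≈ 0.08358 kg.

m_melted ≈ 0.0836 kg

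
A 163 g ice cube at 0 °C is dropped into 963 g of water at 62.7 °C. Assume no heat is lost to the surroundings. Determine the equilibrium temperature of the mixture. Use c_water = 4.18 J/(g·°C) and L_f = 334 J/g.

T_f ≈ 42.1 °C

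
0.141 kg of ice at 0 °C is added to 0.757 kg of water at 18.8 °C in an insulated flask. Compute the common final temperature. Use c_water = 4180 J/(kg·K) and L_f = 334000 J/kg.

T_f ≈ 3.3 °C

Energy conservation, ΣQ = 0:
melt ice: 0.141·334000 = 47094
  warm the meltwater: 589.38 T
  water cools: 0.757·4180·(T − 18.8) = 3164.3(T − 18.8)
3753.6 T = 59488 − 47094 = 12394
T ≈ 3.30 °C. Since T > 0 °C, the all-ice-melts assumption holds.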